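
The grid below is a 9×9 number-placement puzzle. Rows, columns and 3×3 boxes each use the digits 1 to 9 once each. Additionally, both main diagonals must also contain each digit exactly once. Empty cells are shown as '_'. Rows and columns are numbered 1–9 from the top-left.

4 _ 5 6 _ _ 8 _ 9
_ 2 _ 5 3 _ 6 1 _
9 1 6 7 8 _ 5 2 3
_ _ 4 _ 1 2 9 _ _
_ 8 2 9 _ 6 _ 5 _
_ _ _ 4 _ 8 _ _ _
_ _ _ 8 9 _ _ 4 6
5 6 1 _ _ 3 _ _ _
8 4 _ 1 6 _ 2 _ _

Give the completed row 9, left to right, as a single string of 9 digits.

R1C5 = 2 (sole candidate).
R1C6 = 1 (sole candidate).
R1C8 = 7 (sole candidate).
R2C1 = 7 (sole candidate).
R2C3 = 8 (sole candidate).
R2C9 = 4 (sole candidate).
R3C6 = 4 (sole candidate).
R4C4 = 3 (sole candidate).
R5C5 = 7 (sole candidate).
R5C9 = 1 (sole candidate).
R6C5 = 5 (sole candidate).
R7C3 = 3 (sole candidate).
R7C7 = 1 (sole candidate).
R8C4 = 2 (sole candidate).
R8C5 = 4 (sole candidate).
R8C7 = 7 (sole candidate).
R8C8 = 9 (sole candidate).
R8C9 = 8 (sole candidate).
R9C8 = 3: row 9 has {1,2,4,6,8}; col 8 has {1,2,4,5,7,9}; box has {1,2,4,6,7,8,9} → only 3 remains.
R9C9 = 5: row 9 has {1,2,3,4,6,8}; col 9 has {1,3,4,6,8,9}; box has {1,2,3,4,6,7,8,9}; main diagonal has {1,2,3,4,6,7,8,9} → only 5 remains.
R1C2 = 3 (sole candidate).
R2C6 = 9 (sole candidate).
R4C1 = 6 (sole candidate).
R4C8 = 8 (sole candidate).
R4C9 = 7 (sole candidate).
R5C1 = 3 (sole candidate).
R5C7 = 4 (sole candidate).
R6C1 = 1 (sole candidate).
R6C7 = 3 (sole candidate).
R6C8 = 6 (sole candidate).
R6C9 = 2 (sole candidate).
R7C1 = 2 (sole candidate).
R7C2 = 7 (sole candidate).
R7C6 = 5 (sole candidate).
R9C3 = 9: row 9 has {1,2,3,4,5,6,8}; col 3 has {1,2,3,4,5,6,8}; box has {1,2,3,4,5,6,7,8} → only 9 remains.
R9C6 = 7: row 9 has {1,2,3,4,5,6,8,9}; col 6 has {1,2,3,4,5,6,8,9}; box has {1,2,3,4,5,6,8,9} → only 7 remains.

849167235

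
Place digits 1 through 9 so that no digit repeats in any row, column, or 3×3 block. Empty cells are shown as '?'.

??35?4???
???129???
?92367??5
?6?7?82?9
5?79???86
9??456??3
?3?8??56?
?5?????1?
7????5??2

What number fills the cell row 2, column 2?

row 1, column 5 = 8 (sole candidate).
row 3, column 8 = 4 (sole candidate).
row 4, column 8 = 5 (sole candidate).
row 6, column 8 = 7 (sole candidate).
row 9, column 4 = 6 (sole candidate).
row 2, column 8 = 3 (sole candidate).
row 6, column 7 = 1 (sole candidate).
row 8, column 4 = 2 (sole candidate).
row 8, column 6 = 3 (sole candidate).
row 9, column 8 = 9 (sole candidate).
row 1, column 8 = 2 (sole candidate).
row 3, column 7 = 8 (sole candidate).
row 5, column 7 = 4 (sole candidate).
row 6, column 3 = 8 (sole candidate).
row 7, column 6 = 1 (sole candidate).
row 8, column 7 = 7 (sole candidate).
row 9, column 5 = 4 (sole candidate).
row 9, column 7 = 3 (sole candidate).
row 2, column 7 = 6 (sole candidate).
row 2, column 9 = 7 (sole candidate).
row 3, column 1 = 1 (sole candidate).
row 5, column 6 = 2 (sole candidate).
row 6, column 2 = 2 (sole candidate).
row 7, column 9 = 4 (sole candidate).
row 8, column 5 = 9 (sole candidate).
row 8, column 9 = 8 (sole candidate).
row 9, column 3 = 1 (sole candidate).
row 1, column 1 = 6 (sole candidate).
row 1, column 2 = 7 (sole candidate).
row 1, column 7 = 9 (sole candidate).
row 1, column 9 = 1 (sole candidate).
row 4, column 3 = 4 (sole candidate).
row 5, column 2 = 1 (sole candidate).
row 5, column 5 = 3 (sole candidate).
row 7, column 1 = 2 (sole candidate).
row 7, column 3 = 9 (sole candidate).
row 7, column 5 = 7 (sole candidate).
row 8, column 1 = 4 (sole candidate).
row 8, column 3 = 6 (sole candidate).
row 9, column 2 = 8 (sole candidate).
row 2, column 1 = 8 (sole candidate).
row 2, column 2 = 4: row 2 has {1,2,3,6,7,8,9}; col 2 has {1,2,3,5,6,7,8,9}; box has {1,2,3,6,7,8,9} → only 4 remains.

4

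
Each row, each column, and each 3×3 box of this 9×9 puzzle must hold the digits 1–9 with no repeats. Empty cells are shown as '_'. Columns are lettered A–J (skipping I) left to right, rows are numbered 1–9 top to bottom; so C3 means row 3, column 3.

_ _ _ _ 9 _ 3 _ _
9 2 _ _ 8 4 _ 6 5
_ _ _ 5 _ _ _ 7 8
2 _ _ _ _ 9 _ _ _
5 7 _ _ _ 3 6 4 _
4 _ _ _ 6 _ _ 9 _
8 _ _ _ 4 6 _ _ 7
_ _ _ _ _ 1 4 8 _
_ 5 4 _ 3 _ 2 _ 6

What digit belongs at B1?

G2 = 1 (sole candidate).
F3 = 2 (sole candidate).
G3 = 9 (sole candidate).
G7 = 5 (sole candidate).
H9 = 1 (sole candidate).
F1 = 7 (sole candidate).
H1 = 2 (sole candidate).
J1 = 4 (sole candidate).
D2 = 3 (sole candidate).
E3 = 1 (sole candidate).
E5 = 2 (sole candidate).
J5 = 1 (sole candidate).
H7 = 3 (sole candidate).
J8 = 9 (sole candidate).
A9 = 7 (sole candidate).
F9 = 8 (sole candidate).
D1 = 6 (sole candidate).
C2 = 7 (sole candidate).
H4 = 5 (sole candidate).
J4 = 3 (sole candidate).
D5 = 8 (sole candidate).
F6 = 5 (sole candidate).
J6 = 2 (sole candidate).
D9 = 9 (sole candidate).
A1 = 1 (sole candidate).
B1 = 8: row 1 has {1,2,3,4,6,7,9}; col 2 has {2,5,7}; box has {1,2,7,9} → only 8 remains.

8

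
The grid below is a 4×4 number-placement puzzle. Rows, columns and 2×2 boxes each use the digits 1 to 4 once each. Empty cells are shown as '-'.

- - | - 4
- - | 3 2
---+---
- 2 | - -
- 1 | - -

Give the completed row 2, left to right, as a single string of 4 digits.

1432

row 1, column 2 = 3 (sole candidate).
row 1, column 3 = 1 (sole candidate).
row 2, column 2 = 4: row 2 has {2,3}; col 2 has {1,2,3}; box has {3} → only 4 remains.
row 3, column 3 = 4 (sole candidate).
row 4, column 3 = 2 (sole candidate).
row 4, column 4 = 3 (sole candidate).
row 1, column 1 = 2 (sole candidate).
row 2, column 1 = 1: row 2 has {2,3,4}; col 1 has {2}; box has {2,3,4} → only 1 remains.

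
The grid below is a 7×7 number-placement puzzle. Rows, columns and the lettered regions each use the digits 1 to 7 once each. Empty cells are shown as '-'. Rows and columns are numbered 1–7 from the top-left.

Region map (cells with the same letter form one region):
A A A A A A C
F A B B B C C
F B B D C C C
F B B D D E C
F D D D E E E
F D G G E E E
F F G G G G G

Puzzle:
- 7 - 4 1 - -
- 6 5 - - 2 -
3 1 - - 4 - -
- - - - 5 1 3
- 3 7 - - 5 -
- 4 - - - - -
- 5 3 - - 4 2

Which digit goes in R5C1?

6

R1C3 = 2 (sole candidate).
R1C6 = 3 (sole candidate).
R3C3 = 6 (sole candidate).
R3C4 = 2 (sole candidate).
R3C6 = 7 (sole candidate).
R3C7 = 5 (sole candidate).
R4C2 = 2 (sole candidate).
R4C3 = 4 (sole candidate).
R4C4 = 6 (sole candidate).
R5C4 = 1 (sole candidate).
R6C3 = 1 (sole candidate).
R6C6 = 6 (sole candidate).
R6C7 = 7 (sole candidate).
R7C4 = 7 (sole candidate).
R7C5 = 6 (sole candidate).
R1C1 = 5 (sole candidate).
R1C7 = 6 (sole candidate).
R2C4 = 3 (sole candidate).
R2C5 = 7 (sole candidate).
R2C7 = 1 (sole candidate).
R4C1 = 7 (sole candidate).
R5C5 = 2 (sole candidate).
R5C7 = 4 (sole candidate).
R6C1 = 2 (sole candidate).
R6C4 = 5 (sole candidate).
R6C5 = 3 (sole candidate).
R7C1 = 1 (sole candidate).
R2C1 = 4 (sole candidate).
R5C1 = 6: row 5 has {1,2,3,4,5,7}; col 1 has {1,2,3,4,5,7}; region has {1,2,3,4,5,7} → only 6 remains.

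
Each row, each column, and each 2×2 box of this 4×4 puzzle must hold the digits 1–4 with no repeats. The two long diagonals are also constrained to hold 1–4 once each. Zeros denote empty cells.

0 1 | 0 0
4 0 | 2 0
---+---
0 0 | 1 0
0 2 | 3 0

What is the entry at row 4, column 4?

row 1, column 3 = 4: row 1 has {1}; col 3 has {1,2,3}; box has {2} → only 4 remains.
row 1, column 4 = 3: row 1 has {1,4}; col 4 has {}; box has {2,4}; anti-diagonal has {2} → only 3 remains.
row 2, column 2 = 3: row 2 has {2,4}; col 2 has {1,2}; box has {1,4}; main diagonal has {1} → only 3 remains.
row 2, column 4 = 1: row 2 has {2,3,4}; col 4 has {3}; box has {2,3,4} → only 1 remains.
row 3, column 1 = 3: row 3 has {1}; col 1 has {4}; box has {2} → only 3 remains.
row 3, column 2 = 4: row 3 has {1,3}; col 2 has {1,2,3}; box has {2,3}; anti-diagonal has {2,3} → only 4 remains.
row 3, column 4 = 2: row 3 has {1,3,4}; col 4 has {1,3}; box has {1,3} → only 2 remains.
row 4, column 1 = 1: row 4 has {2,3}; col 1 has {3,4}; box has {2,3,4}; anti-diagonal has {2,3,4} → only 1 remains.
row 4, column 4 = 4: row 4 has {1,2,3}; col 4 has {1,2,3}; box has {1,2,3}; main diagonal has {1,3} → only 4 remains.

4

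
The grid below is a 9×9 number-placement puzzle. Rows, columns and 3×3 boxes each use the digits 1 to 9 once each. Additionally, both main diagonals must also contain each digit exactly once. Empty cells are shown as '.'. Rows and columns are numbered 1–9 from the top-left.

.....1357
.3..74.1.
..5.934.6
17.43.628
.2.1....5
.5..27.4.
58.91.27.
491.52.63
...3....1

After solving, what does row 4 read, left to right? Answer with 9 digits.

row 3, column 2 = 1 (sole candidate).
row 3, column 8 = 8 (sole candidate).
row 4, column 3 = 9: row 4 has {1,2,3,4,6,7,8}; col 3 has {1,5}; box has {1,2,5,7} → only 9 remains.
row 4, column 6 = 5: row 4 has {1,2,3,4,6,7,8,9}; col 6 has {1,2,3,4,7}; box has {1,2,3,4,7}; anti-diagonal has {1,4,7,9} → only 5 remains.

179435628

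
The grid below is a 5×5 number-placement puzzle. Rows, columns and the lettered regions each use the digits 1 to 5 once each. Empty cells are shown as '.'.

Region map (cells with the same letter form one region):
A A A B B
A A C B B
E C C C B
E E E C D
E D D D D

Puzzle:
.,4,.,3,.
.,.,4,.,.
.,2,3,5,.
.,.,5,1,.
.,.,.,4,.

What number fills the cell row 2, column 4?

2

row 2, column 4 = 2: row 2 has {4}; col 4 has {1,3,4,5}; region has {3} → only 2 remains.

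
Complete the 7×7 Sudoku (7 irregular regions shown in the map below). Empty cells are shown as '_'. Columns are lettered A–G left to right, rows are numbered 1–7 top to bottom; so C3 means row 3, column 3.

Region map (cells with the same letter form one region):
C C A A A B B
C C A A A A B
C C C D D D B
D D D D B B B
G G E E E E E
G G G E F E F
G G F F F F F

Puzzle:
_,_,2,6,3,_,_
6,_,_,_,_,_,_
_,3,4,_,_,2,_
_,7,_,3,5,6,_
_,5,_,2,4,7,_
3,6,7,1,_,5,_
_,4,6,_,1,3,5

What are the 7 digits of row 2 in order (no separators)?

6254713

B1 = 1 (sole candidate).
F1 = 4 (sole candidate).
G1 = 7 (sole candidate).
B2 = 2: row 2 has {6}; col 2 has {1,3,4,5,6,7}; region has {1,3,4,6} → only 2 remains.
E2 = 7: row 2 has {2,6}; col 5 has {1,3,4,5}; region has {2,3,6} → only 7 remains.
F2 = 1: row 2 has {2,6,7}; col 6 has {2,3,4,5,6,7}; region has {2,3,6,7} → only 1 remains.
G2 = 3: row 2 has {1,2,6,7}; col 7 has {5,7}; region has {4,5,6,7} → only 3 remains.
D3 = 5 (sole candidate).
E3 = 6 (sole candidate).
G3 = 1 (sole candidate).
C4 = 1 (sole candidate).
G4 = 2 (sole candidate).
A5 = 1 (sole candidate).
C5 = 3 (sole candidate).
G5 = 6 (sole candidate).
E6 = 2 (sole candidate).
G6 = 4 (sole candidate).
A7 = 2 (sole candidate).
D7 = 7 (sole candidate).
A1 = 5 (sole candidate).
C2 = 5: row 2 has {1,2,3,6,7}; col 3 has {1,2,3,4,6,7}; region has {1,2,3,6,7} → only 5 remains.
D2 = 4: row 2 has {1,2,3,5,6,7}; col 4 has {1,2,3,5,6,7}; region has {1,2,3,5,6,7} → only 4 remains.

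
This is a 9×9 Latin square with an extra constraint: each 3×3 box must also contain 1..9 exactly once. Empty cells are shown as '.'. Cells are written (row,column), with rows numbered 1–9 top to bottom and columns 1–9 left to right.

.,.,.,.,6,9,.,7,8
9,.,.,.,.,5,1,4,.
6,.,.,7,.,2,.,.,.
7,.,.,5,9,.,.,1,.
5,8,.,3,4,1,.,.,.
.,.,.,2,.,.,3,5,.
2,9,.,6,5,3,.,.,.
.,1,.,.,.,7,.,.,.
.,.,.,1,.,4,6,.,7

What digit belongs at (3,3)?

8

(1,4) = 4 (sole candidate).
(2,4) = 8 (sole candidate).
(2,5) = 3 (sole candidate).
(3,5) = 1 (sole candidate).
(7,8) = 8 (sole candidate).
(8,4) = 9 (sole candidate).
(7,7) = 4 (sole candidate).
(7,9) = 1 (sole candidate).
(7,3) = 7 (sole candidate).
(2,3) = 2 (sole candidate).
(2,9) = 6 (sole candidate).
(2,2) = 7 (sole candidate).
(1,7) = 2 (hidden single in row 1).
(4,7) = 8 (sole candidate).
(8,7) = 5 (sole candidate).
(3,7) = 9 (sole candidate).
(3,8) = 3 (sole candidate).
(3,9) = 5 (sole candidate).
(4,6) = 6 (sole candidate).
(5,7) = 7 (sole candidate).
(6,6) = 8 (sole candidate).
(8,8) = 2 (sole candidate).
(8,9) = 3 (sole candidate).
(9,8) = 9 (sole candidate).
(3,2) = 4 (sole candidate).
(3,3) = 8: row 3 has {1,2,3,4,5,6,7,9}; col 3 has {2,7}; box has {2,4,6,7,9} → only 8 remains.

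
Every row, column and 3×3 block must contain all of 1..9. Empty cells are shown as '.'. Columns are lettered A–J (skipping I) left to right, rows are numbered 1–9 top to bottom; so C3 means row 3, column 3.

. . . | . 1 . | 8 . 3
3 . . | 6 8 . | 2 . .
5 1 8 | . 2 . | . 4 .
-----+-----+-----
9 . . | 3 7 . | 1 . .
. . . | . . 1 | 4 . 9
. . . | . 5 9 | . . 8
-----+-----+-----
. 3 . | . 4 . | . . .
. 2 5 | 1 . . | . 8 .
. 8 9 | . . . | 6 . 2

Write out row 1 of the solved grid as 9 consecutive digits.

276914853

E5 = 6: row 5 has {1,4,9}; col 5 has {1,2,4,5,7,8}; box has {1,3,5,7,9} → only 6 remains.
E9 = 3: row 9 has {2,6,8,9}; col 5 has {1,2,4,5,6,7,8}; box has {1,4} → only 3 remains.
E8 = 9: row 8 has {1,2,5,8}; col 5 has {1,2,3,4,5,6,7,8}; box has {1,3,4} → only 9 remains.
F3 = 3: in row 3, 3 can only go here (every other open cell in that row sees a 3).
J3 = 6: in row 3, 6 can only go here (every other open cell in that row sees a 6).
J4 = 5: row 4 has {1,3,7,9}; col 9 has {2,3,6,8,9}; box has {1,4,8,9} → only 5 remains.
F4 = 8: in row 4, 8 can only go here (every other open cell in that row sees an 8).
D5 = 2: row 5 has {1,4,6,9}; col 4 has {1,3,6}; box has {1,3,5,6,7,8,9} → only 2 remains.
D6 = 4: row 6 has {5,8,9}; col 4 has {1,2,3,6}; box has {1,2,3,5,6,7,8,9} → only 4 remains.
A5 = 8: in row 5, 8 can only go here (every other open cell in that row sees an 8).
B5 = 5: in row 5, 5 can only go here (every other open cell in that row sees a 5).
F7 = 2: in row 7, 2 can only go here (every other open cell in that row sees a 2).
D7 = 8: in row 7, 8 can only go here (every other open cell in that row sees an 8).
G8 = 3: in row 8, 3 can only go here (every other open cell in that row sees a 3).
G6 = 7: row 6 has {4,5,8,9}; col 7 has {1,2,3,4,6,8}; box has {1,4,5,8,9} → only 7 remains.
G3 = 9: row 3 has {1,2,3,4,5,6,8}; col 7 has {1,2,3,4,6,7,8}; box has {2,3,4,6,8} → only 9 remains.
H5 = 3: row 5 has {1,2,4,5,6,8,9}; col 8 has {4,8}; box has {1,4,5,7,8,9} → only 3 remains.
B6 = 6: row 6 has {4,5,7,8,9}; col 2 has {1,2,3,5,8}; box has {5,8,9} → only 6 remains.
H6 = 2: row 6 has {4,5,6,7,8,9}; col 8 has {3,4,8}; box has {1,3,4,5,7,8,9} → only 2 remains.
G7 = 5: row 7 has {2,3,4,8}; col 7 has {1,2,3,4,6,7,8,9}; box has {2,3,6,8} → only 5 remains.
D3 = 7: row 3 has {1,2,3,4,5,6,8,9}; col 4 has {1,2,3,4,6,8}; box has {1,2,3,6,8} → only 7 remains.
B4 = 4: row 4 has {1,3,5,7,8,9}; col 2 has {1,2,3,5,6,8}; box has {5,6,8,9} → only 4 remains.
C4 = 2: row 4 has {1,3,4,5,7,8,9}; col 3 has {5,8,9}; box has {4,5,6,8,9} → only 2 remains.
H4 = 6: row 4 has {1,2,3,4,5,7,8,9}; col 8 has {2,3,4,8}; box has {1,2,3,4,5,7,8,9} → only 6 remains.
C5 = 7: row 5 has {1,2,3,4,5,6,8,9}; col 3 has {2,5,8,9}; box has {2,4,5,6,8,9} → only 7 remains.
A6 = 1: row 6 has {2,4,5,6,7,8,9}; col 1 has {3,5,8,9}; box has {2,4,5,6,7,8,9} → only 1 remains.
C6 = 3: row 6 has {1,2,4,5,6,7,8,9}; col 3 has {2,5,7,8,9}; box has {1,2,4,5,6,7,8,9} → only 3 remains.
D9 = 5: row 9 has {2,3,6,8,9}; col 4 has {1,2,3,4,6,7,8}; box has {1,2,3,4,8,9} → only 5 remains.
F9 = 7: row 9 has {2,3,5,6,8,9}; col 6 has {1,2,3,8,9}; box has {1,2,3,4,5,8,9} → only 7 remains.
H9 = 1: row 9 has {2,3,5,6,7,8,9}; col 8 has {2,3,4,6,8}; box has {2,3,5,6,8} → only 1 remains.
D1 = 9: row 1 has {1,3,8}; col 4 has {1,2,3,4,5,6,7,8}; box has {1,2,3,6,7,8} → only 9 remains.
C2 = 4: row 2 has {2,3,6,8}; col 3 has {2,3,5,7,8,9}; box has {1,3,5,8} → only 4 remains.
F2 = 5: row 2 has {2,3,4,6,8}; col 6 has {1,2,3,7,8,9}; box has {1,2,3,6,7,8,9} → only 5 remains.
H2 = 7: row 2 has {2,3,4,5,6,8}; col 8 has {1,2,3,4,6,8}; box has {2,3,4,6,8,9} → only 7 remains.
J2 = 1: row 2 has {2,3,4,5,6,7,8}; col 9 has {2,3,5,6,8,9}; box has {2,3,4,6,7,8,9} → only 1 remains.
H7 = 9: row 7 has {2,3,4,5,8}; col 8 has {1,2,3,4,6,7,8}; box has {1,2,3,5,6,8} → only 9 remains.
J7 = 7: row 7 has {2,3,4,5,8,9}; col 9 has {1,2,3,5,6,8,9}; box has {1,2,3,5,6,8,9} → only 7 remains.
F8 = 6: row 8 has {1,2,3,5,8,9}; col 6 has {1,2,3,5,7,8,9}; box has {1,2,3,4,5,7,8,9} → only 6 remains.
J8 = 4: row 8 has {1,2,3,5,6,8,9}; col 9 has {1,2,3,5,6,7,8,9}; box has {1,2,3,5,6,7,8,9} → only 4 remains.
A9 = 4: row 9 has {1,2,3,5,6,7,8,9}; col 1 has {1,3,5,8,9}; box has {2,3,5,8,9} → only 4 remains.
B1 = 7: row 1 has {1,3,8,9}; col 2 has {1,2,3,4,5,6,8}; box has {1,3,4,5,8} → only 7 remains.
C1 = 6: row 1 has {1,3,7,8,9}; col 3 has {2,3,4,5,7,8,9}; box has {1,3,4,5,7,8} → only 6 remains.
F1 = 4: row 1 has {1,3,6,7,8,9}; col 6 has {1,2,3,5,6,7,8,9}; box has {1,2,3,5,6,7,8,9} → only 4 remains.
H1 = 5: row 1 has {1,3,4,6,7,8,9}; col 8 has {1,2,3,4,6,7,8,9}; box has {1,2,3,4,6,7,8,9} → only 5 remains.
B2 = 9: row 2 has {1,2,3,4,5,6,7,8}; col 2 has {1,2,3,4,5,6,7,8}; box has {1,3,4,5,6,7,8} → only 9 remains.
A7 = 6: row 7 has {2,3,4,5,7,8,9}; col 1 has {1,3,4,5,8,9}; box has {2,3,4,5,8,9} → only 6 remains.
C7 = 1: row 7 has {2,3,4,5,6,7,8,9}; col 3 has {2,3,4,5,6,7,8,9}; box has {2,3,4,5,6,8,9} → only 1 remains.
A8 = 7: row 8 has {1,2,3,4,5,6,8,9}; col 1 has {1,3,4,5,6,8,9}; box has {1,2,3,4,5,6,8,9} → only 7 remains.
A1 = 2: row 1 has {1,3,4,5,6,7,8,9}; col 1 has {1,3,4,5,6,7,8,9}; box has {1,3,4,5,6,7,8,9} → only 2 remains.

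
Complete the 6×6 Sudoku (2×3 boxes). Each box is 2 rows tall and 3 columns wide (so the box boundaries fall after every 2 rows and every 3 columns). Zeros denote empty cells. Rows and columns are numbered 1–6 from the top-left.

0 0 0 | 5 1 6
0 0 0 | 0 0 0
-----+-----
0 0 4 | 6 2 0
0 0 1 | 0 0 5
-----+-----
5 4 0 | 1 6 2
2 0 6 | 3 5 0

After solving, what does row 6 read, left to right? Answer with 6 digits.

216354

r3c1 = 3 (sole candidate).
r3c2 = 5 (sole candidate).
r3c6 = 1 (sole candidate).
r4c1 = 6 (sole candidate).
r4c2 = 2 (sole candidate).
r4c4 = 4 (sole candidate).
r4c5 = 3 (sole candidate).
r5c3 = 3 (sole candidate).
r6c2 = 1: row 6 has {2,3,5,6}; col 2 has {2,4,5}; box has {2,3,4,5,6} → only 1 remains.
r6c6 = 4: row 6 has {1,2,3,5,6}; col 6 has {1,2,5,6}; box has {1,2,3,5,6} → only 4 remains.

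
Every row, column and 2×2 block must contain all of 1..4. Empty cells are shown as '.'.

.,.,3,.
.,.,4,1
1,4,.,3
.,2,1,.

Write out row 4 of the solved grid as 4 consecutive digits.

3214

r1c2 = 1: row 1 has {3}; col 2 has {2,4}; box has {} → only 1 remains.
r1c4 = 2: row 1 has {1,3}; col 4 has {1,3}; box has {1,3,4} → only 2 remains.
r2c2 = 3: row 2 has {1,4}; col 2 has {1,2,4}; box has {1} → only 3 remains.
r3c3 = 2: row 3 has {1,3,4}; col 3 has {1,3,4}; box has {1,3} → only 2 remains.
r4c1 = 3: row 4 has {1,2}; col 1 has {1}; box has {1,2,4} → only 3 remains.
r4c4 = 4: row 4 has {1,2,3}; col 4 has {1,2,3}; box has {1,2,3} → only 4 remains.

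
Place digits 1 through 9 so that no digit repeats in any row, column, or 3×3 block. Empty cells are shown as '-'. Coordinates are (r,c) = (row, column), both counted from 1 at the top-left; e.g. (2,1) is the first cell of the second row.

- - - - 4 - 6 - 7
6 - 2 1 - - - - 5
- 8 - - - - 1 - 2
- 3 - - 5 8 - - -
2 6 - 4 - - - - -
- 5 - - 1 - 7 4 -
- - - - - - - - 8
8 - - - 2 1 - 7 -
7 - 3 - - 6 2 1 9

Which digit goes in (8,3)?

(4,7) = 9 (sole candidate).
(6,1) = 9 (sole candidate).
(6,3) = 8 (sole candidate).
(9,2) = 4 (sole candidate).
(9,5) = 8 (sole candidate).
(8,2) = 9 (sole candidate).
(9,4) = 5 (sole candidate).
(1,2) = 1 (sole candidate).
(2,2) = 7 (sole candidate).
(7,2) = 2 (sole candidate).
(8,4) = 3 (sole candidate).
(2,7) = 4 (hidden single in row 2).
(8,7) = 5 (sole candidate).
(7,7) = 3 (sole candidate).
(7,8) = 6 (sole candidate).
(8,3) = 6: row 8 has {1,2,3,5,7,8,9}; col 3 has {2,3,8}; box has {2,3,4,7,8,9} → only 6 remains.

6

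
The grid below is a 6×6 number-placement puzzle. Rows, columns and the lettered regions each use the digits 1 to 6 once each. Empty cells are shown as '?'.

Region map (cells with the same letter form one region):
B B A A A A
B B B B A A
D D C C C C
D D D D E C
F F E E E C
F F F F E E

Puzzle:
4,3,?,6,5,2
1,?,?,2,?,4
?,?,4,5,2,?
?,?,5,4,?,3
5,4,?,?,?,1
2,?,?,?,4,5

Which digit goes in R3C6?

R1C3 = 1: row 1 has {2,3,4,5,6}; col 3 has {4,5}; region has {2,4,5,6} → only 1 remains.
R2C3 = 6: row 2 has {1,2,4}; col 3 has {1,4,5}; region has {1,2,3,4} → only 6 remains.
R2C5 = 3: row 2 has {1,2,4,6}; col 5 has {2,4,5}; region has {1,2,4,5,6} → only 3 remains.
R3C6 = 6: row 3 has {2,4,5}; col 6 has {1,2,3,4,5}; region has {1,2,3,4,5} → only 6 remains.

6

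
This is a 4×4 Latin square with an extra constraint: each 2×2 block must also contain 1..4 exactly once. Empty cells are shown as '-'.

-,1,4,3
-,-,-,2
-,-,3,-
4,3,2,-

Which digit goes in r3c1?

r1c1 = 2: row 1 has {1,3,4}; col 1 has {4}; box has {1} → only 2 remains.
r2c1 = 3: row 2 has {2}; col 1 has {2,4}; box has {1,2} → only 3 remains.
r2c2 = 4: row 2 has {2,3}; col 2 has {1,3}; box has {1,2,3} → only 4 remains.
r2c3 = 1: row 2 has {2,3,4}; col 3 has {2,3,4}; box has {2,3,4} → only 1 remains.
r3c1 = 1: row 3 has {3}; col 1 has {2,3,4}; box has {3,4} → only 1 remains.

1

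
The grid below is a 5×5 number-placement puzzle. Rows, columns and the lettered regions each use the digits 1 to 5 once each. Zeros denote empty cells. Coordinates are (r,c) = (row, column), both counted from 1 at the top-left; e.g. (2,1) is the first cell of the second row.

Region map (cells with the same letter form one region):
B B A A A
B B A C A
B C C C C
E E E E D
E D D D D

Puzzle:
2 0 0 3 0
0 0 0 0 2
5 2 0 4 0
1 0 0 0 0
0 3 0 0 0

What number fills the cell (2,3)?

4

(5,1) = 4: row 5 has {3}; col 1 has {1,2,5}; region has {1} → only 4 remains.
(2,1) = 3: row 2 has {2}; col 1 has {1,2,4,5}; region has {2,5} → only 3 remains.
(4,2) = 5: row 4 has {1}; col 2 has {2,3}; region has {1,4} → only 5 remains.
(4,4) = 2: row 4 has {1,5}; col 4 has {3,4}; region has {1,4,5} → only 2 remains.
(4,5) = 4: row 4 has {1,2,5}; col 5 has {2}; region has {3} → only 4 remains.
(4,3) = 3: row 4 has {1,2,4,5}; col 3 has {}; region has {1,2,4,5} → only 3 remains.
(3,3) = 1: row 3 has {2,4,5}; col 3 has {3}; region has {2,4} → only 1 remains.
(3,5) = 3: row 3 has {1,2,4,5}; col 5 has {2,4}; region has {1,2,4} → only 3 remains.
(2,4) = 5: row 2 has {2,3}; col 4 has {2,3,4}; region has {1,2,3,4} → only 5 remains.
(5,4) = 1: row 5 has {3,4}; col 4 has {2,3,4,5}; region has {3,4} → only 1 remains.
(5,5) = 5: row 5 has {1,3,4}; col 5 has {2,3,4}; region has {1,3,4} → only 5 remains.
(1,5) = 1: row 1 has {2,3}; col 5 has {2,3,4,5}; region has {2,3} → only 1 remains.
(2,3) = 4: row 2 has {2,3,5}; col 3 has {1,3}; region has {1,2,3} → only 4 remains.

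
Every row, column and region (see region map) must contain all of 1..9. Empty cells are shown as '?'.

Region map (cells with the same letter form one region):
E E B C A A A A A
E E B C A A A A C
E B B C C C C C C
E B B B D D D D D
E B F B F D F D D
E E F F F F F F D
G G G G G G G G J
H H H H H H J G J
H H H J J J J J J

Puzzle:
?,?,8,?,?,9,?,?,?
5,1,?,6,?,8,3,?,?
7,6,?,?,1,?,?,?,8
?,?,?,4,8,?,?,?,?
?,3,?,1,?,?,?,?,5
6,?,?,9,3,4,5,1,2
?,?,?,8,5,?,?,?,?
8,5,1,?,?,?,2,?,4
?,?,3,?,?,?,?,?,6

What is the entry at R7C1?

R6C2 = 8: row 6 has {1,2,3,4,5,6,9}; col 2 has {1,3,5,6}; region has {1,5,6,7} → only 8 remains.
R6C3 = 7: row 6 has {1,2,3,4,5,6,8,9}; col 3 has {1,3,8}; region has {1,3,4,5,9} → only 7 remains.
R8C4 = 7: row 8 has {1,2,4,5,8}; col 4 has {1,4,6,8,9}; region has {1,3,5,8} → only 7 remains.
R8C6 = 6: row 8 has {1,2,4,5,7,8}; col 6 has {4,8,9}; region has {1,3,5,7,8} → only 6 remains.
R9C4 = 5: row 9 has {3,6}; col 4 has {1,4,6,7,8,9}; region has {2,4,6} → only 5 remains.
R5C6 = 7: row 5 has {1,3,5}; col 6 has {4,6,8,9}; region has {2,5,8} → only 7 remains.
R8C5 = 9: row 8 has {1,2,4,5,6,7,8}; col 5 has {1,3,5,8}; region has {1,3,5,6,7,8} → only 9 remains.
R8C8 = 3: row 8 has {1,2,4,5,6,7,8,9}; col 8 has {1}; region has {5,8} → only 3 remains.
R9C5 = 7: row 9 has {3,5,6}; col 5 has {1,3,5,8,9}; region has {2,4,5,6} → only 7 remains.
R9C6 = 1: row 9 has {3,5,6,7}; col 6 has {4,6,7,8,9}; region has {2,4,5,6,7} → only 1 remains.
R4C6 = 3: row 4 has {4,8}; col 6 has {1,4,6,7,8,9}; region has {2,5,7,8} → only 3 remains.
R7C6 = 2: row 7 has {5,8}; col 6 has {1,3,4,6,7,8,9}; region has {3,5,8} → only 2 remains.
R3C6 = 5: row 3 has {1,6,7,8}; col 6 has {1,2,3,4,6,7,8,9}; region has {1,6,8} → only 5 remains.
R1C8 = 5: in row 1, 5 can only go here (every other open cell in that row sees a 5).
R3C4 = 3: in row 3, 3 can only go here (every other open cell in that row sees a 3).
R1C4 = 2: row 1 has {5,8,9}; col 4 has {1,3,4,5,6,7,8,9}; region has {1,3,5,6,8} → only 2 remains.
R1C2 = 4: row 1 has {2,5,8,9}; col 2 has {1,3,5,6,8}; region has {1,5,6,7,8} → only 4 remains.
R1C5 = 6: row 1 has {2,4,5,8,9}; col 5 has {1,3,5,7,8,9}; region has {3,5,8,9} → only 6 remains.
R5C5 = 2: row 5 has {1,3,5,7}; col 5 has {1,3,5,6,7,8,9}; region has {1,3,4,5,7,9} → only 2 remains.
R9C2 = 2: row 9 has {1,3,5,6,7}; col 2 has {1,3,4,5,6,8}; region has {1,3,5,6,7,8,9} → only 2 remains.
R1C1 = 3: row 1 has {2,4,5,6,8,9}; col 1 has {5,6,7,8}; region has {1,4,5,6,7,8} → only 3 remains.
R2C5 = 4: row 2 has {1,3,5,6,8}; col 5 has {1,2,3,5,6,7,8,9}; region has {3,5,6,8,9} → only 4 remains.
R5C1 = 9: row 5 has {1,2,3,5,7}; col 1 has {3,5,6,7,8}; region has {1,3,4,5,6,7,8} → only 9 remains.
R5C3 = 6: row 5 has {1,2,3,5,7,9}; col 3 has {1,3,7,8}; region has {1,2,3,4,5,7,9} → only 6 remains.
R5C7 = 8: row 5 has {1,2,3,5,6,7,9}; col 7 has {2,3,5}; region has {1,2,3,4,5,6,7,9} → only 8 remains.
R5C8 = 4: row 5 has {1,2,3,5,6,7,8,9}; col 8 has {1,3,5}; region has {2,3,5,7,8} → only 4 remains.
R9C1 = 4: row 9 has {1,2,3,5,6,7}; col 1 has {3,5,6,7,8,9}; region has {1,2,3,5,6,7,8,9} → only 4 remains.
R9C7 = 9: row 9 has {1,2,3,4,5,6,7}; col 7 has {2,3,5,8}; region has {1,2,4,5,6,7} → only 9 remains.
R9C8 = 8: row 9 has {1,2,3,4,5,6,7,9}; col 8 has {1,3,4,5}; region has {1,2,4,5,6,7,9} → only 8 remains.
R3C7 = 4: row 3 has {1,3,5,6,7,8}; col 7 has {2,3,5,8,9}; region has {1,2,3,5,6,8} → only 4 remains.
R3C8 = 9: row 3 has {1,3,4,5,6,7,8}; col 8 has {1,3,4,5,8}; region has {1,2,3,4,5,6,8} → only 9 remains.
R4C1 = 2: row 4 has {3,4,8}; col 1 has {3,4,5,6,7,8,9}; region has {1,3,4,5,6,7,8,9} → only 2 remains.
R4C8 = 6: row 4 has {2,3,4,8}; col 8 has {1,3,4,5,8,9}; region has {2,3,4,5,7,8} → only 6 remains.
R7C1 = 1: row 7 has {2,5,8}; col 1 has {2,3,4,5,6,7,8,9}; region has {2,3,5,8} → only 1 remains.

1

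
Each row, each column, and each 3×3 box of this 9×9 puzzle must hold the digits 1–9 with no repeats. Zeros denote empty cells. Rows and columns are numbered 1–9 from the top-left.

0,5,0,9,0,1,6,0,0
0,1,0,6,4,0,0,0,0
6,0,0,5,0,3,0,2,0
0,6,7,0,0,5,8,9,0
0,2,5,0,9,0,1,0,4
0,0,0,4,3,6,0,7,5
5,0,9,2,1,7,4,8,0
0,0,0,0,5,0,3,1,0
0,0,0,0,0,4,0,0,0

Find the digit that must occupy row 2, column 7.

row 4, column 4 = 1 (sole candidate).
row 4, column 5 = 2 (sole candidate).
row 4, column 9 = 3 (sole candidate).
row 5, column 6 = 8 (sole candidate).
row 5, column 8 = 6 (sole candidate).
row 6, column 7 = 2 (sole candidate).
row 7, column 2 = 3 (sole candidate).
row 7, column 9 = 6 (sole candidate).
row 8, column 4 = 8 (sole candidate).
row 8, column 6 = 9 (sole candidate).
row 9, column 4 = 3 (sole candidate).
row 9, column 5 = 6 (sole candidate).
row 9, column 8 = 5 (sole candidate).
row 2, column 6 = 2 (sole candidate).
row 2, column 8 = 3 (sole candidate).
row 4, column 1 = 4 (sole candidate).
row 5, column 1 = 3 (sole candidate).
row 5, column 4 = 7 (sole candidate).
row 1, column 8 = 4 (sole candidate).
row 2, column 3 = 8 (sole candidate).
row 3, column 3 = 4 (sole candidate).
row 6, column 3 = 1 (sole candidate).
row 9, column 3 = 2 (sole candidate).
row 1, column 3 = 3 (sole candidate).
row 8, column 1 = 7 (sole candidate).
row 8, column 2 = 4 (sole candidate).
row 8, column 3 = 6 (sole candidate).
row 8, column 9 = 2 (sole candidate).
row 9, column 2 = 8 (sole candidate).
row 1, column 1 = 2 (sole candidate).
row 2, column 1 = 9 (sole candidate).
row 2, column 9 = 7 (sole candidate).
row 3, column 2 = 7 (sole candidate).
row 3, column 5 = 8 (sole candidate).
row 3, column 7 = 9 (sole candidate).
row 3, column 9 = 1 (sole candidate).
row 6, column 1 = 8 (sole candidate).
row 6, column 2 = 9 (sole candidate).
row 9, column 1 = 1 (sole candidate).
row 9, column 7 = 7 (sole candidate).
row 9, column 9 = 9 (sole candidate).
row 1, column 5 = 7 (sole candidate).
row 1, column 9 = 8 (sole candidate).
row 2, column 7 = 5: row 2 has {1,2,3,4,6,7,8,9}; col 7 has {1,2,3,4,6,7,8,9}; box has {1,2,3,4,6,7,8,9} → only 5 remains.

5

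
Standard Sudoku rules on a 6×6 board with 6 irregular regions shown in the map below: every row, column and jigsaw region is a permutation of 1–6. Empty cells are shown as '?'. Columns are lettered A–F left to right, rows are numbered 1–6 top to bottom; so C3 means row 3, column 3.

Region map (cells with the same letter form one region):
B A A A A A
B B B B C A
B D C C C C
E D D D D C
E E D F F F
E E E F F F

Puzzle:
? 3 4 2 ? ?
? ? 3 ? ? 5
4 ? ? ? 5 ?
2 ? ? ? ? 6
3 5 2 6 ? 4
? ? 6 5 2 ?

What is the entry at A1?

5

F1 = 1 (sole candidate).
D2 = 1 (sole candidate).
E2 = 4 (sole candidate).
C3 = 1 (sole candidate).
D3 = 3 (sole candidate).
F3 = 2 (sole candidate).
C4 = 5 (sole candidate).
D4 = 4 (sole candidate).
E5 = 1 (sole candidate).
A6 = 1 (sole candidate).
B6 = 4 (sole candidate).
F6 = 3 (sole candidate).
E1 = 6 (sole candidate).
A2 = 6 (sole candidate).
B2 = 2 (sole candidate).
B3 = 6 (sole candidate).
B4 = 1 (sole candidate).
E4 = 3 (sole candidate).
A1 = 5: row 1 has {1,2,3,4,6}; col 1 has {1,2,3,4,6}; region has {1,2,3,4,6} → only 5 remains.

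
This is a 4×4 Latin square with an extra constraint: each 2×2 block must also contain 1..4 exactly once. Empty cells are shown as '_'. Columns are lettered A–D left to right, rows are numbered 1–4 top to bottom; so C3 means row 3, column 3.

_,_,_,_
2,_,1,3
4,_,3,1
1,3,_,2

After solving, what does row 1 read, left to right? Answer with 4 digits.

A1 = 3: row 1 has {}; col 1 has {1,2,4}; box has {2} → only 3 remains.
D1 = 4: row 1 has {3}; col 4 has {1,2,3}; box has {1,3} → only 4 remains.
B2 = 4 (sole candidate).
B3 = 2 (sole candidate).
C4 = 4 (sole candidate).
B1 = 1: row 1 has {3,4}; col 2 has {2,3,4}; box has {2,3,4} → only 1 remains.
C1 = 2: row 1 has {1,3,4}; col 3 has {1,3,4}; box has {1,3,4} → only 2 remains.

3124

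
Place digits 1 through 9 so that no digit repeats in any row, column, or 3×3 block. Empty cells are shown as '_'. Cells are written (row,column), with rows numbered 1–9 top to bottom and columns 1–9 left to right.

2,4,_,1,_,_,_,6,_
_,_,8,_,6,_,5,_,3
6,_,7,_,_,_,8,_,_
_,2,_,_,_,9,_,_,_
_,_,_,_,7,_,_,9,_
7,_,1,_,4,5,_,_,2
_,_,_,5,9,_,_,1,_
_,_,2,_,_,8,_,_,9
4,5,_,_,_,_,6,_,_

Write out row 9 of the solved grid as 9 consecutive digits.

(1,9) = 7 (sole candidate).
(6,7) = 3 (sole candidate).
(6,8) = 8 (sole candidate).
(9,9) = 8: row 9 has {4,5,6}; col 9 has {2,3,7,9}; box has {1,6,9} → only 8 remains.
(1,6) = 3 (sole candidate).
(1,7) = 9 (sole candidate).
(6,4) = 6 (sole candidate).
(7,9) = 4 (sole candidate).
(8,7) = 7 (sole candidate).
(1,3) = 5 (sole candidate).
(1,5) = 8 (sole candidate).
(3,9) = 1 (sole candidate).
(6,2) = 9 (sole candidate).
(7,7) = 2 (sole candidate).
(9,8) = 3: row 9 has {4,5,6,8}; col 8 has {1,6,8,9}; box has {1,2,4,6,7,8,9} → only 3 remains.
(2,2) = 1 (sole candidate).
(3,2) = 3 (sole candidate).
(8,2) = 6 (sole candidate).
(8,8) = 5 (sole candidate).
(9,3) = 9: row 9 has {3,4,5,6,8}; col 3 has {1,2,5,7,8}; box has {2,4,5,6} → only 9 remains.
(2,1) = 9 (sole candidate).
(5,2) = 8 (sole candidate).
(7,2) = 7 (sole candidate).
(7,3) = 3 (sole candidate).
(7,6) = 6 (sole candidate).
(8,1) = 1 (sole candidate).
(8,5) = 3 (sole candidate).
(4,5) = 1 (sole candidate).
(4,7) = 4 (sole candidate).
(4,8) = 7 (sole candidate).
(5,6) = 2 (sole candidate).
(5,7) = 1 (sole candidate).
(7,1) = 8 (sole candidate).
(8,4) = 4 (sole candidate).
(9,5) = 2: row 9 has {3,4,5,6,8,9}; col 5 has {1,3,4,6,7,8,9}; box has {3,4,5,6,8,9} → only 2 remains.
(3,5) = 5 (sole candidate).
(3,6) = 4 (sole candidate).
(3,8) = 2 (sole candidate).
(4,3) = 6 (sole candidate).
(4,9) = 5 (sole candidate).
(5,3) = 4 (sole candidate).
(5,4) = 3 (sole candidate).
(5,9) = 6 (sole candidate).
(9,4) = 7: row 9 has {2,3,4,5,6,8,9}; col 4 has {1,3,4,5,6}; box has {2,3,4,5,6,8,9} → only 7 remains.
(9,6) = 1: row 9 has {2,3,4,5,6,7,8,9}; col 6 has {2,3,4,5,6,8,9}; box has {2,3,4,5,6,7,8,9} → only 1 remains.

459721638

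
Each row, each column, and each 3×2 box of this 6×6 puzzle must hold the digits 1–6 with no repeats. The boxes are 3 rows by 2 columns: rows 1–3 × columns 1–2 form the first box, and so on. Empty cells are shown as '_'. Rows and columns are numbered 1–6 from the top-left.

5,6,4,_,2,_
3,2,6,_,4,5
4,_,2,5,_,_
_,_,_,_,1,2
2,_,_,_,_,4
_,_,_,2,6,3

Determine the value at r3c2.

1

r1c6 = 1 (sole candidate).
r2c4 = 1 (sole candidate).
r3c2 = 1: row 3 has {2,4,5}; col 2 has {2,6}; box has {2,3,4,5,6} → only 1 remains.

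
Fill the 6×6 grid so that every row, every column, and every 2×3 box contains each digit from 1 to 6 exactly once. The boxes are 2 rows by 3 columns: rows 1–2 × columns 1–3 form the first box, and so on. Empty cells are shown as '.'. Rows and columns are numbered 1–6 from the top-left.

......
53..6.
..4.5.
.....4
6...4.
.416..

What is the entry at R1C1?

4

R2C3 = 2 (sole candidate).
R2C6 = 1 (sole candidate).
R1C3 = 6 (sole candidate).
R2C4 = 4 (sole candidate).
R1C2 = 1 (sole candidate).
R1C1 = 4: row 1 has {1,6}; col 1 has {5,6}; box has {1,2,3,5,6} → only 4 remains.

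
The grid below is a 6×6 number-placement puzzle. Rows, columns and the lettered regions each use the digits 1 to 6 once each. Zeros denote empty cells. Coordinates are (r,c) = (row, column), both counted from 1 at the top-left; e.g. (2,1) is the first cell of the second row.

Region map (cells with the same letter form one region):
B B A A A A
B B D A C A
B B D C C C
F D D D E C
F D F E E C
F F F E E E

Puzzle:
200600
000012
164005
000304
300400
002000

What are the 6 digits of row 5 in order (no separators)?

321456

(2,4) = 5: row 2 has {1,2}; col 4 has {3,4,6}; region has {2,6} → only 5 remains.
(3,4) = 2: row 3 has {1,4,5,6}; col 4 has {3,4,5,6}; region has {1,4,5} → only 2 remains.
(3,5) = 3: row 3 has {1,2,4,5,6}; col 5 has {1}; region has {1,2,4,5} → only 3 remains.
(5,6) = 6: row 5 has {3,4}; col 6 has {2,4,5}; region has {1,2,3,4,5} → only 6 remains.
(6,4) = 1: row 6 has {2}; col 4 has {2,3,4,5,6}; region has {4} → only 1 remains.
(6,6) = 3: row 6 has {1,2}; col 6 has {2,4,5,6}; region has {1,4} → only 3 remains.
(1,5) = 4: row 1 has {2,6}; col 5 has {1,3}; region has {2,5,6} → only 4 remains.
(1,6) = 1: row 1 has {2,4,6}; col 6 has {2,3,4,5,6}; region has {2,4,5,6} → only 1 remains.
(2,1) = 4: row 2 has {1,2,5}; col 1 has {1,2,3}; region has {1,2,6} → only 4 remains.
(2,2) = 3: row 2 has {1,2,4,5}; col 2 has {6}; region has {1,2,4,6} → only 3 remains.
(2,3) = 6: row 2 has {1,2,3,4,5}; col 3 has {2,4}; region has {3,4} → only 6 remains.
(1,2) = 5: row 1 has {1,2,4,6}; col 2 has {3,6}; region has {1,2,3,4,6} → only 5 remains.
(1,3) = 3: row 1 has {1,2,4,5,6}; col 3 has {2,4,6}; region has {1,2,4,5,6} → only 3 remains.
(6,2) = 4: row 6 has {1,2,3}; col 2 has {3,5,6}; region has {2,3} → only 4 remains.
(4,3) = 5: in region D, 5 can only go here (every other open cell in that region sees a 5).
(4,1) = 6: row 4 has {3,4,5}; col 1 has {1,2,3,4}; region has {2,3,4} → only 6 remains.
(4,5) = 2: row 4 has {3,4,5,6}; col 5 has {1,3,4}; region has {1,3,4} → only 2 remains.
(5,3) = 1: row 5 has {3,4,6}; col 3 has {2,3,4,5,6}; region has {2,3,4,6} → only 1 remains.
(5,5) = 5: row 5 has {1,3,4,6}; col 5 has {1,2,3,4}; region has {1,2,3,4} → only 5 remains.
(6,1) = 5: row 6 has {1,2,3,4}; col 1 has {1,2,3,4,6}; region has {1,2,3,4,6} → only 5 remains.
(6,5) = 6: row 6 has {1,2,3,4,5}; col 5 has {1,2,3,4,5}; region has {1,2,3,4,5} → only 6 remains.
(4,2) = 1: row 4 has {2,3,4,5,6}; col 2 has {3,4,5,6}; region has {3,4,5,6} → only 1 remains.
(5,2) = 2: row 5 has {1,3,4,5,6}; col 2 has {1,3,4,5,6}; region has {1,3,4,5,6} → only 2 remains.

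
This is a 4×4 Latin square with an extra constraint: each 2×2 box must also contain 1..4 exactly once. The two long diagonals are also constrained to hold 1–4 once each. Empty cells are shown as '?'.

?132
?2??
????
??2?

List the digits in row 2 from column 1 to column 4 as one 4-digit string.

3241

R1C1 = 4: row 1 has {1,2,3}; col 1 has {}; box has {1,2}; main diagonal has {2} → only 4 remains.
R2C1 = 3: row 2 has {2}; col 1 has {4}; box has {1,2,4} → only 3 remains.
R3C3 = 1: row 3 has {}; col 3 has {2,3}; box has {2}; main diagonal has {2,4} → only 1 remains.
R4C1 = 1: row 4 has {2}; col 1 has {3,4}; box has {}; anti-diagonal has {2} → only 1 remains.
R4C4 = 3: row 4 has {1,2}; col 4 has {2}; box has {1,2}; main diagonal has {1,2,4} → only 3 remains.
R2C3 = 4: row 2 has {2,3}; col 3 has {1,2,3}; box has {2,3}; anti-diagonal has {1,2} → only 4 remains.
R2C4 = 1: row 2 has {2,3,4}; col 4 has {2,3}; box has {2,3,4} → only 1 remains.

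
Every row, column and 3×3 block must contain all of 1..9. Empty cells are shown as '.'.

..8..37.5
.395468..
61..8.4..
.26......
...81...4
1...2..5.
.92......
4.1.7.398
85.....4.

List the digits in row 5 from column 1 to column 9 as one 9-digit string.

573819624

row 1, column 1 = 2: row 1 has {3,5,7,8}; col 1 has {1,4,6,8}; box has {1,3,6,8,9} → only 2 remains.
row 1, column 2 = 4: row 1 has {2,3,5,7,8}; col 2 has {1,2,3,5,9}; box has {1,2,3,6,8,9} → only 4 remains.
row 1, column 5 = 9: row 1 has {2,3,4,5,7,8}; col 5 has {1,2,4,7,8}; box has {3,4,5,6,8} → only 9 remains.
row 2, column 1 = 7: row 2 has {3,4,5,6,8,9}; col 1 has {1,2,4,6,8}; box has {1,2,3,4,6,8,9} → only 7 remains.
row 3, column 3 = 5: row 3 has {1,4,6,8}; col 3 has {1,2,6,8,9}; box has {1,2,3,4,6,7,8,9} → only 5 remains.
row 5, column 2 = 7: row 5 has {1,4,8}; col 2 has {1,2,3,4,5,9}; box has {1,2,6} → only 7 remains.
row 5, column 3 = 3: row 5 has {1,4,7,8}; col 3 has {1,2,5,6,8,9}; box has {1,2,6,7} → only 3 remains.
row 6, column 2 = 8: row 6 has {1,2,5}; col 2 has {1,2,3,4,5,7,9}; box has {1,2,3,6,7} → only 8 remains.
row 6, column 3 = 4: row 6 has {1,2,5,8}; col 3 has {1,2,3,5,6,8,9}; box has {1,2,3,6,7,8} → only 4 remains.
row 7, column 1 = 3: row 7 has {2,9}; col 1 has {1,2,4,6,7,8}; box has {1,2,4,5,8,9} → only 3 remains.
row 8, column 2 = 6: row 8 has {1,3,4,7,8,9}; col 2 has {1,2,3,4,5,7,8,9}; box has {1,2,3,4,5,8,9} → only 6 remains.
row 8, column 4 = 2: row 8 has {1,3,4,6,7,8,9}; col 4 has {5,8}; box has {7} → only 2 remains.
row 8, column 6 = 5: row 8 has {1,2,3,4,6,7,8,9}; col 6 has {3,6}; box has {2,7} → only 5 remains.
row 9, column 3 = 7: row 9 has {4,5,8}; col 3 has {1,2,3,4,5,6,8,9}; box has {1,2,3,4,5,6,8,9} → only 7 remains.
row 1, column 4 = 1: row 1 has {2,3,4,5,7,8,9}; col 4 has {2,5,8}; box has {3,4,5,6,8,9} → only 1 remains.
row 1, column 8 = 6: row 1 has {1,2,3,4,5,7,8,9}; col 8 has {4,5,9}; box has {4,5,7,8} → only 6 remains.
row 3, column 4 = 7: row 3 has {1,4,5,6,8}; col 4 has {1,2,5,8}; box has {1,3,4,5,6,8,9} → only 7 remains.
row 3, column 6 = 2: row 3 has {1,4,5,6,7,8}; col 6 has {3,5,6}; box has {1,3,4,5,6,7,8,9} → only 2 remains.
row 3, column 8 = 3: row 3 has {1,2,4,5,6,7,8}; col 8 has {4,5,6,9}; box has {4,5,6,7,8} → only 3 remains.
row 3, column 9 = 9: row 3 has {1,2,3,4,5,6,7,8}; col 9 has {4,5,8}; box has {3,4,5,6,7,8} → only 9 remains.
row 5, column 6 = 9: row 5 has {1,3,4,7,8}; col 6 has {2,3,5,6}; box has {1,2,8} → only 9 remains.
row 5, column 8 = 2: row 5 has {1,3,4,7,8,9}; col 8 has {3,4,5,6,9}; box has {4,5} → only 2 remains.
row 6, column 6 = 7: row 6 has {1,2,4,5,8}; col 6 has {2,3,5,6,9}; box has {1,2,8,9} → only 7 remains.
row 7, column 5 = 6: row 7 has {2,3,9}; col 5 has {1,2,4,7,8,9}; box has {2,5,7} → only 6 remains.
row 9, column 5 = 3: row 9 has {4,5,7,8}; col 5 has {1,2,4,6,7,8,9}; box has {2,5,6,7} → only 3 remains.
row 9, column 6 = 1: row 9 has {3,4,5,7,8}; col 6 has {2,3,5,6,7,9}; box has {2,3,5,6,7} → only 1 remains.
row 2, column 8 = 1: row 2 has {3,4,5,6,7,8,9}; col 8 has {2,3,4,5,6,9}; box has {3,4,5,6,7,8,9} → only 1 remains.
row 2, column 9 = 2: row 2 has {1,3,4,5,6,7,8,9}; col 9 has {4,5,8,9}; box has {1,3,4,5,6,7,8,9} → only 2 remains.
row 4, column 5 = 5: row 4 has {2,6}; col 5 has {1,2,3,4,6,7,8,9}; box has {1,2,7,8,9} → only 5 remains.
row 4, column 6 = 4: row 4 has {2,5,6}; col 6 has {1,2,3,5,6,7,9}; box has {1,2,5,7,8,9} → only 4 remains.
row 5, column 1 = 5: row 5 has {1,2,3,4,7,8,9}; col 1 has {1,2,3,4,6,7,8}; box has {1,2,3,4,6,7,8} → only 5 remains.
row 5, column 7 = 6: row 5 has {1,2,3,4,5,7,8,9}; col 7 has {3,4,7,8}; box has {2,4,5} → only 6 remains.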